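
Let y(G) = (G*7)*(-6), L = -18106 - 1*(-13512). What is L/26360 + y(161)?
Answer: -89125457/13180 ≈ -6762.2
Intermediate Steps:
L = -4594 (L = -18106 + 13512 = -4594)
y(G) = -42*G (y(G) = (7*G)*(-6) = -42*G)
L/26360 + y(161) = -4594/26360 - 42*161 = -4594*1/26360 - 6762 = -2297/13180 - 6762 = -89125457/13180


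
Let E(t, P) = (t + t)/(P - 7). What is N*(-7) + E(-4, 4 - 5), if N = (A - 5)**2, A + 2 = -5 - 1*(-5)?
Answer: -342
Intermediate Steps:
A = -2 (A = -2 + (-5 - 1*(-5)) = -2 + (-5 + 5) = -2 + 0 = -2)
N = 49 (N = (-2 - 5)**2 = (-7)**2 = 49)
E(t, P) = 2*t/(-7 + P) (E(t, P) = (2*t)/(-7 + P) = 2*t/(-7 + P))
N*(-7) + E(-4, 4 - 5) = 49*(-7) + 2*(-4)/(-7 + (4 - 5)) = -343 + 2*(-4)/(-7 - 1) = -343 + 2*(-4)/(-8) = -343 + 2*(-4)*(-1/8) = -343 + 1 = -342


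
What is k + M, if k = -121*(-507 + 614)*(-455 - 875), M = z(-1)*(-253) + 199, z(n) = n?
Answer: 17219962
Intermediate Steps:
M = 452 (M = -1*(-253) + 199 = 253 + 199 = 452)
k = 17219510 (k = -12947*(-1330) = -121*(-142310) = 17219510)
k + M = 17219510 + 452 = 17219962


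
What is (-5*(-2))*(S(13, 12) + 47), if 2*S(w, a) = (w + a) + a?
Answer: 655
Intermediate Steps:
S(w, a) = a + w/2 (S(w, a) = ((w + a) + a)/2 = ((a + w) + a)/2 = (w + 2*a)/2 = a + w/2)
(-5*(-2))*(S(13, 12) + 47) = (-5*(-2))*((12 + (1/2)*13) + 47) = 10*((12 + 13/2) + 47) = 10*(37/2 + 47) = 10*(131/2) = 655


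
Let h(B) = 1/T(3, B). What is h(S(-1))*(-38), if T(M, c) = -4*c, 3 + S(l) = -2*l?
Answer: -19/2 ≈ -9.5000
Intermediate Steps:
S(l) = -3 - 2*l
h(B) = -1/(4*B) (h(B) = 1/(-4*B) = -1/(4*B))
h(S(-1))*(-38) = -1/(4*(-3 - 2*(-1)))*(-38) = -1/(4*(-3 + 2))*(-38) = -¼/(-1)*(-38) = -¼*(-1)*(-38) = (¼)*(-38) = -19/2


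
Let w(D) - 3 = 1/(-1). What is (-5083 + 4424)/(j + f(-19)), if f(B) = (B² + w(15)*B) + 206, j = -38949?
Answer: 659/38420 ≈ 0.017153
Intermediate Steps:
w(D) = 2 (w(D) = 3 + 1/(-1) = 3 - 1 = 2)
f(B) = 206 + B² + 2*B (f(B) = (B² + 2*B) + 206 = 206 + B² + 2*B)
(-5083 + 4424)/(j + f(-19)) = (-5083 + 4424)/(-38949 + (206 + (-19)² + 2*(-19))) = -659/(-38949 + (206 + 361 - 38)) = -659/(-38949 + 529) = -659/(-38420) = -659*(-1/38420) = 659/38420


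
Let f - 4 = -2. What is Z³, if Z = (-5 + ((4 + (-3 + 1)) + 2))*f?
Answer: -8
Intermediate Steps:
f = 2 (f = 4 - 2 = 2)
Z = -2 (Z = (-5 + ((4 + (-3 + 1)) + 2))*2 = (-5 + ((4 - 2) + 2))*2 = (-5 + (2 + 2))*2 = (-5 + 4)*2 = -1*2 = -2)
Z³ = (-2)³ = -8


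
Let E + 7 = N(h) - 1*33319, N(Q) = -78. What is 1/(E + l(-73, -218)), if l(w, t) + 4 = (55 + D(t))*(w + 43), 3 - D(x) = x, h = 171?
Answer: -1/41688 ≈ -2.3988e-5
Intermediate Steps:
D(x) = 3 - x
l(w, t) = -4 + (43 + w)*(58 - t) (l(w, t) = -4 + (55 + (3 - t))*(w + 43) = -4 + (58 - t)*(43 + w) = -4 + (43 + w)*(58 - t))
E = -33404 (E = -7 + (-78 - 1*33319) = -7 + (-78 - 33319) = -7 - 33397 = -33404)
1/(E + l(-73, -218)) = 1/(-33404 + (2490 - 43*(-218) + 58*(-73) - 1*(-218)*(-73))) = 1/(-33404 + (2490 + 9374 - 4234 - 15914)) = 1/(-33404 - 8284) = 1/(-41688) = -1/41688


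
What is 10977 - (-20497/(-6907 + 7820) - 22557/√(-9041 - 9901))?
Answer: 10042498/913 - 7519*I*√18942/6314 ≈ 10999.0 - 163.9*I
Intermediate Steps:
10977 - (-20497/(-6907 + 7820) - 22557/√(-9041 - 9901)) = 10977 - (-20497/913 - 22557*(-I*√18942/18942)) = 10977 - (-20497*1/913 - 22557*(-I*√18942/18942)) = 10977 - (-20497/913 - (-7519)*I*√18942/6314) = 10977 - (-20497/913 + 7519*I*√18942/6314) = 10977 + (20497/913 - 7519*I*√18942/6314) = 10042498/913 - 7519*I*√18942/6314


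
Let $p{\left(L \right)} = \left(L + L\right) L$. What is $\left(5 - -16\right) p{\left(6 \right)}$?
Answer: $1512$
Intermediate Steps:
$p{\left(L \right)} = 2 L^{2}$ ($p{\left(L \right)} = 2 L L = 2 L^{2}$)
$\left(5 - -16\right) p{\left(6 \right)} = \left(5 - -16\right) 2 \cdot 6^{2} = \left(5 + 16\right) 2 \cdot 36 = 21 \cdot 72 = 1512$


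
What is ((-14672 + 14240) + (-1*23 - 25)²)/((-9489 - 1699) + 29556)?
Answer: 117/1148 ≈ 0.10192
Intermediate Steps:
((-14672 + 14240) + (-1*23 - 25)²)/((-9489 - 1699) + 29556) = (-432 + (-23 - 25)²)/(-11188 + 29556) = (-432 + (-48)²)/18368 = (-432 + 2304)*(1/18368) = 1872*(1/18368) = 117/1148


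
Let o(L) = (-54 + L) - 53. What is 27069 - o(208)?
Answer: 26968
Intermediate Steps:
o(L) = -107 + L
27069 - o(208) = 27069 - (-107 + 208) = 27069 - 1*101 = 27069 - 101 = 26968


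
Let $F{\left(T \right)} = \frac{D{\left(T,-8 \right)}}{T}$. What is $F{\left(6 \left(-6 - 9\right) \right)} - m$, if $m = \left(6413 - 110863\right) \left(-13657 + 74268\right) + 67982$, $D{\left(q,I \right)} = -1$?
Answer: $\frac{569767587121}{90} \approx 6.3308 \cdot 10^{9}$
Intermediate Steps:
$F{\left(T \right)} = - \frac{1}{T}$
$m = -6330750968$ ($m = \left(-104450\right) 60611 + 67982 = -6330818950 + 67982 = -6330750968$)
$F{\left(6 \left(-6 - 9\right) \right)} - m = - \frac{1}{6 \left(-6 - 9\right)} - -6330750968 = - \frac{1}{6 \left(-6 - 9\right)} + 6330750968 = - \frac{1}{6 \left(-15\right)} + 6330750968 = - \frac{1}{-90} + 6330750968 = \left(-1\right) \left(- \frac{1}{90}\right) + 6330750968 = \frac{1}{90} + 6330750968 = \frac{569767587121}{90}$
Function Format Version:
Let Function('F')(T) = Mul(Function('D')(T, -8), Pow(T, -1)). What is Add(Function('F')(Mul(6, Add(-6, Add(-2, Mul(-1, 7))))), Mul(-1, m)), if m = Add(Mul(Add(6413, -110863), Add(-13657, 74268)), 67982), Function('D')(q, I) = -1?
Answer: Rational(569767587121, 90) ≈ 6.3308e+9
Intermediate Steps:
Function('F')(T) = Mul(-1, Pow(T, -1))
m = -6330750968 (m = Add(Mul(-104450, 60611), 67982) = Add(-6330818950, 67982) = -6330750968)
Add(Function('F')(Mul(6, Add(-6, Add(-2, Mul(-1, 7))))), Mul(-1, m)) = Add(Mul(-1, Pow(Mul(6, Add(-6, Add(-2, Mul(-1, 7)))), -1)), Mul(-1, -6330750968)) = Add(Mul(-1, Pow(Mul(6, Add(-6, Add(-2, -7))), -1)), 6330750968) = Add(Mul(-1, Pow(Mul(6, Add(-6, -9)), -1)), 6330750968) = Add(Mul(-1, Pow(Mul(6, -15), -1)), 6330750968) = Add(Mul(-1, Pow(-90, -1)), 6330750968) = Add(Mul(-1, Rational(-1, 90)), 6330750968) = Add(Rational(1, 90), 6330750968) = Rational(569767587121, 90)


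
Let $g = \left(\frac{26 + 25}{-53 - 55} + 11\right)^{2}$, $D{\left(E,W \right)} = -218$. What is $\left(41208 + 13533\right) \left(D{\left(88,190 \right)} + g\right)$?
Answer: $- \frac{2534271089}{432} \approx -5.8664 \cdot 10^{6}$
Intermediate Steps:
$g = \frac{143641}{1296}$ ($g = \left(\frac{51}{-108} + 11\right)^{2} = \left(51 \left(- \frac{1}{108}\right) + 11\right)^{2} = \left(- \frac{17}{36} + 11\right)^{2} = \left(\frac{379}{36}\right)^{2} = \frac{143641}{1296} \approx 110.83$)
$\left(41208 + 13533\right) \left(D{\left(88,190 \right)} + g\right) = \left(41208 + 13533\right) \left(-218 + \frac{143641}{1296}\right) = 54741 \left(- \frac{138887}{1296}\right) = - \frac{2534271089}{432}$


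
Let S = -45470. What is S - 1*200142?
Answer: -245612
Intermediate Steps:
S - 1*200142 = -45470 - 1*200142 = -45470 - 200142 = -245612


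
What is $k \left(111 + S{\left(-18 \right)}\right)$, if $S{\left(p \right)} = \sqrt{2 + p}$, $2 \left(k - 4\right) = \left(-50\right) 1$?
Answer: $-2331 - 84 i \approx -2331.0 - 84.0 i$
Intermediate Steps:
$k = -21$ ($k = 4 + \frac{\left(-50\right) 1}{2} = 4 + \frac{1}{2} \left(-50\right) = 4 - 25 = -21$)
$k \left(111 + S{\left(-18 \right)}\right) = - 21 \left(111 + \sqrt{2 - 18}\right) = - 21 \left(111 + \sqrt{-16}\right) = - 21 \left(111 + 4 i\right) = -2331 - 84 i$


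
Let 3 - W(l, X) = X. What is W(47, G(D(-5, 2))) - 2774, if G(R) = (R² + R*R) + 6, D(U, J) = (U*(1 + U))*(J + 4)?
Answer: -31577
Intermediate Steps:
D(U, J) = U*(1 + U)*(4 + J) (D(U, J) = (U*(1 + U))*(4 + J) = U*(1 + U)*(4 + J))
G(R) = 6 + 2*R² (G(R) = (R² + R²) + 6 = 2*R² + 6 = 6 + 2*R²)
W(l, X) = 3 - X
W(47, G(D(-5, 2))) - 2774 = (3 - (6 + 2*(-5*(4 + 2 + 4*(-5) + 2*(-5)))²)) - 2774 = (3 - (6 + 2*(-5*(4 + 2 - 20 - 10))²)) - 2774 = (3 - (6 + 2*(-5*(-24))²)) - 2774 = (3 - (6 + 2*120²)) - 2774 = (3 - (6 + 2*14400)) - 2774 = (3 - (6 + 28800)) - 2774 = (3 - 1*28806) - 2774 = (3 - 28806) - 2774 = -28803 - 2774 = -31577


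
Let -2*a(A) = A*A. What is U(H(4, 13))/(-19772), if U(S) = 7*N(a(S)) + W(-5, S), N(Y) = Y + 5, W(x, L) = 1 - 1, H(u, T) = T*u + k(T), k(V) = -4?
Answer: 8029/19772 ≈ 0.40608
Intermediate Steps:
a(A) = -A**2/2 (a(A) = -A*A/2 = -A**2/2)
H(u, T) = -4 + T*u (H(u, T) = T*u - 4 = -4 + T*u)
W(x, L) = 0
N(Y) = 5 + Y
U(S) = 35 - 7*S**2/2 (U(S) = 7*(5 - S**2/2) + 0 = (35 - 7*S**2/2) + 0 = 35 - 7*S**2/2)
U(H(4, 13))/(-19772) = (35 - 7*(-4 + 13*4)**2/2)/(-19772) = (35 - 7*(-4 + 52)**2/2)*(-1/19772) = (35 - 7/2*48**2)*(-1/19772) = (35 - 7/2*2304)*(-1/19772) = (35 - 8064)*(-1/19772) = -8029*(-1/19772) = 8029/19772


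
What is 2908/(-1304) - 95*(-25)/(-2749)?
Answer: -2772773/896174 ≈ -3.0940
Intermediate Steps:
2908/(-1304) - 95*(-25)/(-2749) = 2908*(-1/1304) + 2375*(-1/2749) = -727/326 - 2375/2749 = -2772773/896174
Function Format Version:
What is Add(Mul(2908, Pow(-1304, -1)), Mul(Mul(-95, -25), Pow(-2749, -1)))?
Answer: Rational(-2772773, 896174) ≈ -3.0940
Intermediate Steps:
Add(Mul(2908, Pow(-1304, -1)), Mul(Mul(-95, -25), Pow(-2749, -1))) = Add(Mul(2908, Rational(-1, 1304)), Mul(2375, Rational(-1, 2749))) = Add(Rational(-727, 326), Rational(-2375, 2749)) = Rational(-2772773, 896174)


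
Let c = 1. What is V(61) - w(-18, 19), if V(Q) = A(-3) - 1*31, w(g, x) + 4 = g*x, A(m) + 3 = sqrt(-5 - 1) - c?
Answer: 311 + I*sqrt(6) ≈ 311.0 + 2.4495*I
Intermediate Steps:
A(m) = -4 + I*sqrt(6) (A(m) = -3 + (sqrt(-5 - 1) - 1*1) = -3 + (sqrt(-6) - 1) = -3 + (I*sqrt(6) - 1) = -3 + (-1 + I*sqrt(6)) = -4 + I*sqrt(6))
w(g, x) = -4 + g*x
V(Q) = -35 + I*sqrt(6) (V(Q) = (-4 + I*sqrt(6)) - 1*31 = (-4 + I*sqrt(6)) - 31 = -35 + I*sqrt(6))
V(61) - w(-18, 19) = (-35 + I*sqrt(6)) - (-4 - 18*19) = (-35 + I*sqrt(6)) - (-4 - 342) = (-35 + I*sqrt(6)) - 1*(-346) = (-35 + I*sqrt(6)) + 346 = 311 + I*sqrt(6)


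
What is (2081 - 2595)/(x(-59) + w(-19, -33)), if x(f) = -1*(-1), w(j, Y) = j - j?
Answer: -514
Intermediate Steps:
w(j, Y) = 0
x(f) = 1
(2081 - 2595)/(x(-59) + w(-19, -33)) = (2081 - 2595)/(1 + 0) = -514/1 = -514*1 = -514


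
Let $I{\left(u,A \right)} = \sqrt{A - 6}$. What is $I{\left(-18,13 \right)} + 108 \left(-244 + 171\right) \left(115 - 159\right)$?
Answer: $346896 + \sqrt{7} \approx 3.469 \cdot 10^{5}$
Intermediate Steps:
$I{\left(u,A \right)} = \sqrt{-6 + A}$
$I{\left(-18,13 \right)} + 108 \left(-244 + 171\right) \left(115 - 159\right) = \sqrt{-6 + 13} + 108 \left(-244 + 171\right) \left(115 - 159\right) = \sqrt{7} + 108 \left(\left(-73\right) \left(-44\right)\right) = \sqrt{7} + 108 \cdot 3212 = \sqrt{7} + 346896 = 346896 + \sqrt{7}$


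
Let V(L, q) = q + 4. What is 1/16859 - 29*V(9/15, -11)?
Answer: 3422378/16859 ≈ 203.00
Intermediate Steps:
V(L, q) = 4 + q
1/16859 - 29*V(9/15, -11) = 1/16859 - 29*(4 - 11) = 1/16859 - 29*(-7) = 1/16859 + 203 = 3422378/16859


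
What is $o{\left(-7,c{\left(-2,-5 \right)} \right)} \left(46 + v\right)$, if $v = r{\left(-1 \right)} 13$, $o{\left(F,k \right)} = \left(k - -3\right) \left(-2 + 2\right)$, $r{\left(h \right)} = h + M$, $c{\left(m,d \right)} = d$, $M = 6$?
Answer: $0$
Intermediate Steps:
$r{\left(h \right)} = 6 + h$ ($r{\left(h \right)} = h + 6 = 6 + h$)
$o{\left(F,k \right)} = 0$ ($o{\left(F,k \right)} = \left(k + 3\right) 0 = \left(3 + k\right) 0 = 0$)
$v = 65$ ($v = \left(6 - 1\right) 13 = 5 \cdot 13 = 65$)
$o{\left(-7,c{\left(-2,-5 \right)} \right)} \left(46 + v\right) = 0 \left(46 + 65\right) = 0 \cdot 111 = 0$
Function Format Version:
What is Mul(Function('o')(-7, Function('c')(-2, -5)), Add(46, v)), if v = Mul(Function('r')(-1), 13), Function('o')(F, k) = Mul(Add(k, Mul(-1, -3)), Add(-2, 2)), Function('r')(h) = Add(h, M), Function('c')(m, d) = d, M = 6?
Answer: 0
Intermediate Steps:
Function('r')(h) = Add(6, h) (Function('r')(h) = Add(h, 6) = Add(6, h))
Function('o')(F, k) = 0 (Function('o')(F, k) = Mul(Add(k, 3), 0) = Mul(Add(3, k), 0) = 0)
v = 65 (v = Mul(Add(6, -1), 13) = Mul(5, 13) = 65)
Mul(Function('o')(-7, Function('c')(-2, -5)), Add(46, v)) = Mul(0, Add(46, 65)) = Mul(0, 111) = 0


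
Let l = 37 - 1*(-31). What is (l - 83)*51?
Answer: -765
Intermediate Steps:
l = 68 (l = 37 + 31 = 68)
(l - 83)*51 = (68 - 83)*51 = -15*51 = -765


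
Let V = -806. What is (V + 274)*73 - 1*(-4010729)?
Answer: 3971893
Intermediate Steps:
(V + 274)*73 - 1*(-4010729) = (-806 + 274)*73 - 1*(-4010729) = -532*73 + 4010729 = -38836 + 4010729 = 3971893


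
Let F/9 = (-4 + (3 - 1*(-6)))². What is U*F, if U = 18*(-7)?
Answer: -28350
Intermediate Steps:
U = -126
F = 225 (F = 9*(-4 + (3 - 1*(-6)))² = 9*(-4 + (3 + 6))² = 9*(-4 + 9)² = 9*5² = 9*25 = 225)
U*F = -126*225 = -28350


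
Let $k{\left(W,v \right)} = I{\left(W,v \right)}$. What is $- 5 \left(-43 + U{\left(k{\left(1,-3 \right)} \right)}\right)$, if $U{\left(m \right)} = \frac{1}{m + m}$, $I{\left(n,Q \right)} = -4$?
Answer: $\frac{1725}{8} \approx 215.63$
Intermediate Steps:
$k{\left(W,v \right)} = -4$
$U{\left(m \right)} = \frac{1}{2 m}$
$- 5 \left(-43 + U{\left(k{\left(1,-3 \right)} \right)}\right) = - 5 \left(-43 + \frac{1}{2 \left(-4\right)}\right) = - 5 \left(-43 + \frac{1}{2} \left(- \frac{1}{4}\right)\right) = - 5 \left(-43 - \frac{1}{8}\right) = \left(-5\right) \left(- \frac{345}{8}\right) = \frac{1725}{8}$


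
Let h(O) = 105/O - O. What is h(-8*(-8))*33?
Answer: -131703/64 ≈ -2057.9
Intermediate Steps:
h(O) = -O + 105/O
h(-8*(-8))*33 = (-(-8)*(-8) + 105/((-8*(-8))))*33 = (-1*64 + 105/64)*33 = (-64 + 105*(1/64))*33 = (-64 + 105/64)*33 = -3991/64*33 = -131703/64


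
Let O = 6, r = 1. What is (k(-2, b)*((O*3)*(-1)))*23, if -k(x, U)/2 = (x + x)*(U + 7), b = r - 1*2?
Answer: -19872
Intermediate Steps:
b = -1 (b = 1 - 1*2 = 1 - 2 = -1)
k(x, U) = -4*x*(7 + U) (k(x, U) = -2*(x + x)*(U + 7) = -2*2*x*(7 + U) = -4*x*(7 + U))
(k(-2, b)*((O*3)*(-1)))*23 = ((-4*(-2)*(7 - 1))*((6*3)*(-1)))*23 = ((-4*(-2)*6)*(18*(-1)))*23 = (48*(-18))*23 = -864*23 = -19872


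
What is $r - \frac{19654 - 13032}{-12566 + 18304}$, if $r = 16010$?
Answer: $\frac{45929379}{2869} \approx 16009.0$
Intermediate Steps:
$r - \frac{19654 - 13032}{-12566 + 18304} = 16010 - \frac{19654 - 13032}{-12566 + 18304} = 16010 - \frac{6622}{5738} = 16010 - 6622 \cdot \frac{1}{5738} = 16010 - \frac{3311}{2869} = \frac{45929379}{2869}$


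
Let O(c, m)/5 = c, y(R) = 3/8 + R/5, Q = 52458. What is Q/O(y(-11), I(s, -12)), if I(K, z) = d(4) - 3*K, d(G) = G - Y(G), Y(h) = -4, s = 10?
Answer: -419664/73 ≈ -5748.8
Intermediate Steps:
d(G) = 4 + G (d(G) = G - 1*(-4) = G + 4 = 4 + G)
y(R) = 3/8 + R/5 (y(R) = 3*(1/8) + R*(1/5) = 3/8 + R/5)
I(K, z) = 8 - 3*K (I(K, z) = (4 + 4) - 3*K = 8 - 3*K)
O(c, m) = 5*c
Q/O(y(-11), I(s, -12)) = 52458/((5*(3/8 + (1/5)*(-11)))) = 52458/((5*(3/8 - 11/5))) = 52458/((5*(-73/40))) = 52458/(-73/8) = 52458*(-8/73) = -419664/73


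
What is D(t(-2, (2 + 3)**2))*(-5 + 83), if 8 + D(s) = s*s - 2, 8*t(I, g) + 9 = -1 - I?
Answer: -702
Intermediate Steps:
t(I, g) = -5/4 - I/8 (t(I, g) = -9/8 + (-1 - I)/8 = -9/8 + (-1/8 - I/8) = -5/4 - I/8)
D(s) = -10 + s**2 (D(s) = -8 + (s*s - 2) = -8 + (s**2 - 2) = -8 + (-2 + s**2) = -10 + s**2)
D(t(-2, (2 + 3)**2))*(-5 + 83) = (-10 + (-5/4 - 1/8*(-2))**2)*(-5 + 83) = (-10 + (-5/4 + 1/4)**2)*78 = (-10 + (-1)**2)*78 = (-10 + 1)*78 = -9*78 = -702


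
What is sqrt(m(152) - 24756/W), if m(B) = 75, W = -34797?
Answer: sqrt(10185975023)/11599 ≈ 8.7012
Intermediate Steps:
sqrt(m(152) - 24756/W) = sqrt(75 - 24756/(-34797)) = sqrt(75 - 24756*(-1/34797)) = sqrt(75 + 8252/11599) = sqrt(878177/11599) = sqrt(10185975023)/11599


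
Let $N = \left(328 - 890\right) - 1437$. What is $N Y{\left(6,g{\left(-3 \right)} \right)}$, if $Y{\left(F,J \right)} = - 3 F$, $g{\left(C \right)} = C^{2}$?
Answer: $35982$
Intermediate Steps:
$N = -1999$ ($N = -562 - 1437 = -1999$)
$N Y{\left(6,g{\left(-3 \right)} \right)} = - 1999 \left(\left(-3\right) 6\right) = \left(-1999\right) \left(-18\right) = 35982$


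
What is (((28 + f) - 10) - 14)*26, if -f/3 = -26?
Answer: 2132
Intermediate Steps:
f = 78 (f = -3*(-26) = 78)
(((28 + f) - 10) - 14)*26 = (((28 + 78) - 10) - 14)*26 = ((106 - 10) - 14)*26 = (96 - 14)*26 = 82*26 = 2132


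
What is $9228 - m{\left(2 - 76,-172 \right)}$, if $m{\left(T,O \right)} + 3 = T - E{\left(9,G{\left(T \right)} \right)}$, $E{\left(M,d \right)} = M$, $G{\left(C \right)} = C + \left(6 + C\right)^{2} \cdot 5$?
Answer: $9314$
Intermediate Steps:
$G{\left(C \right)} = C + 5 \left(6 + C\right)^{2}$
$m{\left(T,O \right)} = -12 + T$ ($m{\left(T,O \right)} = -3 + \left(T - 9\right) = -3 + \left(-9 + T\right) = -12 + T$)
$9228 - m{\left(2 - 76,-172 \right)} = 9228 - \left(-12 + \left(2 - 76\right)\right) = 9228 - \left(-12 - 74\right) = 9228 - -86 = 9228 + 86 = 9314$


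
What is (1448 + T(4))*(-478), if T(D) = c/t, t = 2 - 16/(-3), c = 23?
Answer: -7630075/11 ≈ -6.9364e+5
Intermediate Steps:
t = 22/3 (t = 2 - 16*(-1)/3 = 2 - 1*(-16/3) = 2 + 16/3 = 22/3 ≈ 7.3333)
T(D) = 69/22 (T(D) = 23/(22/3) = 23*(3/22) = 69/22)
(1448 + T(4))*(-478) = (1448 + 69/22)*(-478) = (31925/22)*(-478) = -7630075/11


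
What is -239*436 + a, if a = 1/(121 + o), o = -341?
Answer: -22924881/220 ≈ -1.0420e+5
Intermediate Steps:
a = -1/220 (a = 1/(121 - 341) = 1/(-220) = -1/220 ≈ -0.0045455)
-239*436 + a = -239*436 - 1/220 = -104204 - 1/220 = -22924881/220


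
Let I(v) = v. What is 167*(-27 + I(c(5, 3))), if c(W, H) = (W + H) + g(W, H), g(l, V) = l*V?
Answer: -668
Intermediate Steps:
g(l, V) = V*l
c(W, H) = H + W + H*W (c(W, H) = (W + H) + H*W = (H + W) + H*W = H + W + H*W)
167*(-27 + I(c(5, 3))) = 167*(-27 + (3 + 5 + 3*5)) = 167*(-27 + (3 + 5 + 15)) = 167*(-27 + 23) = 167*(-4) = -668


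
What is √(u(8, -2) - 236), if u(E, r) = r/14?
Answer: I*√11571/7 ≈ 15.367*I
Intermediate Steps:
u(E, r) = r/14 (u(E, r) = r*(1/14) = r/14)
√(u(8, -2) - 236) = √((1/14)*(-2) - 236) = √(-⅐ - 236) = √(-1653/7) = I*√11571/7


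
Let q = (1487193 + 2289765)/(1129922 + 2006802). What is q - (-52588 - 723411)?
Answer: 1217049232117/1568362 ≈ 7.7600e+5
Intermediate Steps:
q = 1888479/1568362 (q = 3776958/3136724 = 3776958*(1/3136724) = 1888479/1568362 ≈ 1.2041)
q - (-52588 - 723411) = 1888479/1568362 - (-52588 - 723411) = 1888479/1568362 - 1*(-775999) = 1888479/1568362 + 775999 = 1217049232117/1568362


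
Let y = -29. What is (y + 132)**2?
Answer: 10609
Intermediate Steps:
(y + 132)**2 = (-29 + 132)**2 = 103**2 = 10609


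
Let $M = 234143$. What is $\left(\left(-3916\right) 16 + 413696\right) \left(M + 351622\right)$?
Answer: $205626945600$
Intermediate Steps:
$\left(\left(-3916\right) 16 + 413696\right) \left(M + 351622\right) = \left(\left(-3916\right) 16 + 413696\right) \left(234143 + 351622\right) = \left(-62656 + 413696\right) 585765 = 351040 \cdot 585765 = 205626945600$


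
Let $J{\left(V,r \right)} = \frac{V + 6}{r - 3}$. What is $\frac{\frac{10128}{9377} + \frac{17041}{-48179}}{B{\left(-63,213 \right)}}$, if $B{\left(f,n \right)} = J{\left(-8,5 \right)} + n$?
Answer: $\frac{328163455}{95776190396} \approx 0.0034264$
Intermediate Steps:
$J{\left(V,r \right)} = \frac{6 + V}{-3 + r}$
$B{\left(f,n \right)} = -1 + n$ ($B{\left(f,n \right)} = \frac{6 - 8}{-3 + 5} + n = \frac{1}{2} \left(-2\right) + n = -1 + n$)
$\frac{\frac{10128}{9377} + \frac{17041}{-48179}}{B{\left(-63,213 \right)}} = \frac{\frac{10128}{9377} + \frac{17041}{-48179}}{-1 + 213} = \frac{10128 \cdot \frac{1}{9377} + 17041 \left(- \frac{1}{48179}\right)}{212} = \left(\frac{10128}{9377} - \frac{17041}{48179}\right) \frac{1}{212} = \frac{328163455}{451774483} \cdot \frac{1}{212} = \frac{328163455}{95776190396}$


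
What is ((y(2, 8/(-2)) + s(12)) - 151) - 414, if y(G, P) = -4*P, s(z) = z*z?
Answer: -405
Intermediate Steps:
s(z) = z²
((y(2, 8/(-2)) + s(12)) - 151) - 414 = ((-32/(-2) + 12²) - 151) - 414 = ((-32*(-1)/2 + 144) - 151) - 414 = ((-4*(-4) + 144) - 151) - 414 = ((16 + 144) - 151) - 414 = (160 - 151) - 414 = 9 - 414 = -405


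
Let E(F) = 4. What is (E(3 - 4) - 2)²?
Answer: 4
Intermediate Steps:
(E(3 - 4) - 2)² = (4 - 2)² = 2² = 4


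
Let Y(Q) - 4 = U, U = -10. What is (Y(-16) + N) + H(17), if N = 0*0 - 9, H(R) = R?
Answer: 2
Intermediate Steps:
Y(Q) = -6 (Y(Q) = 4 - 10 = -6)
N = -9 (N = 0 - 9 = -9)
(Y(-16) + N) + H(17) = (-6 - 9) + 17 = -15 + 17 = 2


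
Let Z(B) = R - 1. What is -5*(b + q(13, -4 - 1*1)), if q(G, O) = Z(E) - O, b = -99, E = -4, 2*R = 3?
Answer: 935/2 ≈ 467.50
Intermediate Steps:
R = 3/2 (R = (½)*3 = 3/2 ≈ 1.5000)
Z(B) = ½ (Z(B) = 3/2 - 1 = ½)
q(G, O) = ½ - O
-5*(b + q(13, -4 - 1*1)) = -5*(-99 + (½ - (-4 - 1*1))) = -5*(-99 + (½ - (-4 - 1))) = -5*(-99 + (½ - 1*(-5))) = -5*(-99 + (½ + 5)) = -5*(-99 + 11/2) = -5*(-187/2) = 935/2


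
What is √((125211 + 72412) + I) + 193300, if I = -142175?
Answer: 193300 + 2*√13862 ≈ 1.9354e+5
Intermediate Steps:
√((125211 + 72412) + I) + 193300 = √((125211 + 72412) - 142175) + 193300 = √(197623 - 142175) + 193300 = √55448 + 193300 = 2*√13862 + 193300 = 193300 + 2*√13862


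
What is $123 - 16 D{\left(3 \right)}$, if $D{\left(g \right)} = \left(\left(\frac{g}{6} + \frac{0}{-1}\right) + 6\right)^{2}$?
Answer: $-553$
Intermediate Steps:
$D{\left(g \right)} = \left(6 + \frac{g}{6}\right)^{2}$ ($D{\left(g \right)} = \left(\left(g \frac{1}{6} + 0 \left(-1\right)\right) + 6\right)^{2} = \left(\left(\frac{g}{6} + 0\right) + 6\right)^{2} = \left(\frac{g}{6} + 6\right)^{2} = \left(6 + \frac{g}{6}\right)^{2}$)
$123 - 16 D{\left(3 \right)} = 123 - 16 \frac{\left(36 + 3\right)^{2}}{36} = 123 - 16 \frac{39^{2}}{36} = 123 - 16 \cdot \frac{1}{36} \cdot 1521 = 123 - 676 = -553$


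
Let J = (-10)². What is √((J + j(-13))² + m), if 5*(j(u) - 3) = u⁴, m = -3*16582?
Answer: √844170126/5 ≈ 5810.9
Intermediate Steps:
J = 100
m = -49746
j(u) = 3 + u⁴/5
√((J + j(-13))² + m) = √((100 + (3 + (⅕)*(-13)⁴))² - 49746) = √((100 + (3 + (⅕)*28561))² - 49746) = √((100 + (3 + 28561/5))² - 49746) = √((100 + 28576/5)² - 49746) = √((29076/5)² - 49746) = √(845413776/25 - 49746) = √(844170126/25) = √844170126/5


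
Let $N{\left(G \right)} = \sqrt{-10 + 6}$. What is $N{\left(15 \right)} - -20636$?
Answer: $20636 + 2 i \approx 20636.0 + 2.0 i$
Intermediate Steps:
$N{\left(G \right)} = 2 i$ ($N{\left(G \right)} = \sqrt{-4} = 2 i$)
$N{\left(15 \right)} - -20636 = 2 i - -20636 = 2 i + 20636 = 20636 + 2 i$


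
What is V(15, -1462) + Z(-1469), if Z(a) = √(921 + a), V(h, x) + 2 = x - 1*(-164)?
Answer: -1300 + 2*I*√137 ≈ -1300.0 + 23.409*I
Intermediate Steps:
V(h, x) = 162 + x (V(h, x) = -2 + (x - 1*(-164)) = -2 + (x + 164) = -2 + (164 + x) = 162 + x)
V(15, -1462) + Z(-1469) = (162 - 1462) + √(921 - 1469) = -1300 + √(-548) = -1300 + 2*I*√137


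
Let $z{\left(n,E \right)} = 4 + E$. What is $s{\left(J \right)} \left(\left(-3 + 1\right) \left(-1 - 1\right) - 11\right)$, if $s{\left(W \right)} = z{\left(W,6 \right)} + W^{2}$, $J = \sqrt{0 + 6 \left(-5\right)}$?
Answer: $140$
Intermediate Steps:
$J = i \sqrt{30}$ ($J = \sqrt{0 - 30} = \sqrt{-30} = i \sqrt{30} \approx 5.4772 i$)
$s{\left(W \right)} = 10 + W^{2}$ ($s{\left(W \right)} = \left(4 + 6\right) + W^{2} = 10 + W^{2}$)
$s{\left(J \right)} \left(\left(-3 + 1\right) \left(-1 - 1\right) - 11\right) = \left(10 + \left(i \sqrt{30}\right)^{2}\right) \left(\left(-3 + 1\right) \left(-1 - 1\right) - 11\right) = \left(10 - 30\right) \left(\left(-2\right) \left(-2\right) - 11\right) = - 20 \left(4 - 11\right) = \left(-20\right) \left(-7\right) = 140$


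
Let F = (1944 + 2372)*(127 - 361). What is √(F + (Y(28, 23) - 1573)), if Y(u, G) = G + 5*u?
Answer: I*√1011354 ≈ 1005.7*I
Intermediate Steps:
F = -1009944 (F = 4316*(-234) = -1009944)
√(F + (Y(28, 23) - 1573)) = √(-1009944 + ((23 + 5*28) - 1573)) = √(-1009944 + ((23 + 140) - 1573)) = √(-1009944 + (163 - 1573)) = √(-1009944 - 1410) = √(-1011354) = I*√1011354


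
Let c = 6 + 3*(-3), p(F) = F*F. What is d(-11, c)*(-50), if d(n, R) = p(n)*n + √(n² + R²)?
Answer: 66550 - 50*√130 ≈ 65980.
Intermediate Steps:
p(F) = F²
c = -3 (c = 6 - 9 = -3)
d(n, R) = n³ + √(R² + n²) (d(n, R) = n²*n + √(n² + R²) = n³ + √(R² + n²))
d(-11, c)*(-50) = ((-11)³ + √((-3)² + (-11)²))*(-50) = (-1331 + √(9 + 121))*(-50) = (-1331 + √130)*(-50) = 66550 - 50*√130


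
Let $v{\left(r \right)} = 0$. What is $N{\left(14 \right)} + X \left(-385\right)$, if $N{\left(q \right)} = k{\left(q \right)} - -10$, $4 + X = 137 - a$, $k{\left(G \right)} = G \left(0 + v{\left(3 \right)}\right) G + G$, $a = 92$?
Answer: $-15761$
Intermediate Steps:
$k{\left(G \right)} = G$ ($k{\left(G \right)} = G \left(0 + 0\right) G + G = G 0 G + G = 0 G + G = 0 + G = G$)
$X = 41$ ($X = -4 + \left(137 - 92\right) = -4 + 45 = 41$)
$N{\left(q \right)} = 10 + q$ ($N{\left(q \right)} = q - -10 = q + 10 = 10 + q$)
$N{\left(14 \right)} + X \left(-385\right) = \left(10 + 14\right) + 41 \left(-385\right) = 24 - 15785 = -15761$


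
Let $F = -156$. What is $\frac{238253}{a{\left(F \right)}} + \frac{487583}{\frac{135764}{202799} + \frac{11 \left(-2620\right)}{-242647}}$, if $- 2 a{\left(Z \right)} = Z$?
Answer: $\frac{104484201322898677}{168078709448} \approx 6.2164 \cdot 10^{5}$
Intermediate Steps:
$a{\left(Z \right)} = - \frac{Z}{2}$
$\frac{238253}{a{\left(F \right)}} + \frac{487583}{\frac{135764}{202799} + \frac{11 \left(-2620\right)}{-242647}} = \frac{238253}{\left(- \frac{1}{2}\right) \left(-156\right)} + \frac{487583}{\frac{135764}{202799} + \frac{11 \left(-2620\right)}{-242647}} = \frac{238253}{78} + \frac{487583}{135764 \cdot \frac{1}{202799} - - \frac{28820}{242647}} = 238253 \cdot \frac{1}{78} + \frac{487583}{\frac{135764}{202799} + \frac{28820}{242647}} = \frac{238253}{78} + \frac{487583}{\frac{38787394488}{49208568953}} = \frac{238253}{78} + 487583 \cdot \frac{49208568953}{38787394488} = \frac{238253}{78} + \frac{23993261675810599}{38787394488} = \frac{104484201322898677}{168078709448}$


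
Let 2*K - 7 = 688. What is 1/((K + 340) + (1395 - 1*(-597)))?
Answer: 2/5359 ≈ 0.00037320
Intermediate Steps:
K = 695/2 (K = 7/2 + (1/2)*688 = 7/2 + 344 = 695/2 ≈ 347.50)
1/((K + 340) + (1395 - 1*(-597))) = 1/((695/2 + 340) + (1395 - 1*(-597))) = 1/(1375/2 + (1395 + 597)) = 1/(1375/2 + 1992) = 1/(5359/2) = 2/5359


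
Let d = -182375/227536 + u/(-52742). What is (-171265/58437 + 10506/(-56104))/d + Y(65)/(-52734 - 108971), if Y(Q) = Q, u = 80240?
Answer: 247896887257153297005299/184735559081066395443345 ≈ 1.3419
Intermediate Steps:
d = -13938155445/6000351856 (d = -182375/227536 + 80240/(-52742) = -182375*1/227536 + 80240*(-1/52742) = -182375/227536 - 40120/26371 = -13938155445/6000351856 ≈ -2.3229)
(-171265/58437 + 10506/(-56104))/d + Y(65)/(-52734 - 108971) = (-171265/58437 + 10506/(-56104))/(-13938155445/6000351856) + 65/(-52734 - 108971) = (-171265*1/58437 + 10506*(-1/56104))*(-6000351856/13938155445) + 65/(-161705) = (-171265/58437 - 5253/28052)*(-6000351856/13938155445) + 65*(-1/161705) = -5111295341/1639274724*(-6000351856/13938155445) - 13/32341 = 7667392621483375724/5712116480042868045 - 13/32341 = 247896887257153297005299/184735559081066395443345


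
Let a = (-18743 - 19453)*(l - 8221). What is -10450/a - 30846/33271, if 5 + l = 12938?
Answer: -1506050347/1624552272 ≈ -0.92706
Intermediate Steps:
l = 12933 (l = -5 + 12938 = 12933)
a = -179979552 (a = (-18743 - 19453)*(12933 - 8221) = -38196*4712 = -179979552)
-10450/a - 30846/33271 = -10450/(-179979552) - 30846/33271 = -10450*(-1/179979552) - 30846*1/33271 = 275/4736304 - 318/343 = -1506050347/1624552272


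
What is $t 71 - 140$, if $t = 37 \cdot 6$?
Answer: $15622$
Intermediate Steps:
$t = 222$
$t 71 - 140 = 222 \cdot 71 - 140 = 15762 - 140 = 15622$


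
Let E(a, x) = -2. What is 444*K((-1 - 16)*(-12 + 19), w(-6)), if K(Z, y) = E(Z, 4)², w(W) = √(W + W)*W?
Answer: 1776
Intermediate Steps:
w(W) = √2*W^(3/2) (w(W) = √(2*W)*W = (√2*√W)*W = √2*W^(3/2))
K(Z, y) = 4 (K(Z, y) = (-2)² = 4)
444*K((-1 - 16)*(-12 + 19), w(-6)) = 444*4 = 1776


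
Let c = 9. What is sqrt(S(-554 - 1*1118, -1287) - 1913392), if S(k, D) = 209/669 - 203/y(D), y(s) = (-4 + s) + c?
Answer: I*sqrt(1407447269621028678)/857658 ≈ 1383.3*I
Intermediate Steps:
y(s) = 5 + s (y(s) = (-4 + s) + 9 = 5 + s)
S(k, D) = 209/669 - 203/(5 + D)
sqrt(S(-554 - 1*1118, -1287) - 1913392) = sqrt((-134762 + 209*(-1287))/(669*(5 - 1287)) - 1913392) = sqrt((1/669)*(-134762 - 268983)/(-1282) - 1913392) = sqrt((1/669)*(-1/1282)*(-403745) - 1913392) = sqrt(403745/857658 - 1913392) = sqrt(-1641035552191/857658) = I*sqrt(1407447269621028678)/857658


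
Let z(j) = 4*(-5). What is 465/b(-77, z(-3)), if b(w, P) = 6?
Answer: 155/2 ≈ 77.500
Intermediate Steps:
z(j) = -20
465/b(-77, z(-3)) = 465/6 = 465*(1/6) = 155/2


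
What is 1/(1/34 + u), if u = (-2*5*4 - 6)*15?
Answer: -34/23459 ≈ -0.0014493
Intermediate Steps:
u = -690 (u = (-10*4 - 6)*15 = (-40 - 6)*15 = -46*15 = -690)
1/(1/34 + u) = 1/(1/34 - 690) = 1/(-23459/34) = -34/23459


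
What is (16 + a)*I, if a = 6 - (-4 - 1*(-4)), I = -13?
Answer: -286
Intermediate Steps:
a = 6 (a = 6 - (-4 + 4) = 6 - 1*0 = 6 + 0 = 6)
(16 + a)*I = (16 + 6)*(-13) = 22*(-13) = -286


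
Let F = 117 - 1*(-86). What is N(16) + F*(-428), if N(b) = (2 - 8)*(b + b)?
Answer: -87076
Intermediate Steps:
N(b) = -12*b
F = 203 (F = 117 + 86 = 203)
N(16) + F*(-428) = -12*16 + 203*(-428) = -192 - 86884 = -87076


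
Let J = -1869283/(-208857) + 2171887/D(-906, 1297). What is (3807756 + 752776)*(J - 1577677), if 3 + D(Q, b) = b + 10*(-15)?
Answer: -39023893177201455415/5430282 ≈ -7.1863e+12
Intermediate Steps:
D(Q, b) = -153 + b (D(Q, b) = -3 + (b + 10*(-15)) = -3 + (b - 150) = -3 + (-150 + b) = -153 + b)
J = 41432023901/21721128 (J = -1869283/(-208857) + 2171887/(-153 + 1297) = -1869283*(-1/208857) + 2171887/1144 = 1869283/208857 + 2171887*(1/1144) = 1869283/208857 + 2171887/1144 = 41432023901/21721128 ≈ 1907.5)
(3807756 + 752776)*(J - 1577677) = (3807756 + 752776)*(41432023901/21721128 - 1577677) = 4560532*(-34227492035755/21721128) = -39023893177201455415/5430282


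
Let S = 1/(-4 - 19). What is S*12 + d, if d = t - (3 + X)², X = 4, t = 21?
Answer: -656/23 ≈ -28.522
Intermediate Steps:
S = -1/23 (S = 1/(-23) = -1/23 ≈ -0.043478)
d = -28 (d = 21 - (3 + 4)² = 21 - 1*7² = 21 - 1*49 = 21 - 49 = -28)
S*12 + d = -1/23*12 - 28 = -12/23 - 28 = -656/23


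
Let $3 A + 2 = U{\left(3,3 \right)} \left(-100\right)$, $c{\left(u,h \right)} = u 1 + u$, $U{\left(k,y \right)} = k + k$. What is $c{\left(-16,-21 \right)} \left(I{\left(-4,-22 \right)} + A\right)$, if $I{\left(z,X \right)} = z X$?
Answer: $\frac{10816}{3} \approx 3605.3$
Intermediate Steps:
$U{\left(k,y \right)} = 2 k$
$I{\left(z,X \right)} = X z$
$c{\left(u,h \right)} = 2 u$ ($c{\left(u,h \right)} = u + u = 2 u$)
$A = - \frac{602}{3}$ ($A = - \frac{2}{3} + \frac{2 \cdot 3 \left(-100\right)}{3} = - \frac{2}{3} + \frac{6 \left(-100\right)}{3} = - \frac{2}{3} + \frac{1}{3} \left(-600\right) = - \frac{2}{3} - 200 = - \frac{602}{3} \approx -200.67$)
$c{\left(-16,-21 \right)} \left(I{\left(-4,-22 \right)} + A\right) = 2 \left(-16\right) \left(\left(-22\right) \left(-4\right) - \frac{602}{3}\right) = - 32 \left(88 - \frac{602}{3}\right) = \left(-32\right) \left(- \frac{338}{3}\right) = \frac{10816}{3}$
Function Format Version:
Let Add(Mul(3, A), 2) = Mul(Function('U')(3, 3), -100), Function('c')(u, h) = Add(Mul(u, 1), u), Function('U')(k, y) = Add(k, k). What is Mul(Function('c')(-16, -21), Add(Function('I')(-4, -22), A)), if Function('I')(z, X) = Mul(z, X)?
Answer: Rational(10816, 3) ≈ 3605.3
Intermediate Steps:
Function('U')(k, y) = Mul(2, k)
Function('I')(z, X) = Mul(X, z)
Function('c')(u, h) = Mul(2, u) (Function('c')(u, h) = Add(u, u) = Mul(2, u))
A = Rational(-602, 3) (A = Add(Rational(-2, 3), Mul(Rational(1, 3), Mul(Mul(2, 3), -100))) = Add(Rational(-2, 3), Mul(Rational(1, 3), Mul(6, -100))) = Add(Rational(-2, 3), Mul(Rational(1, 3), -600)) = Add(Rational(-2, 3), -200) = Rational(-602, 3) ≈ -200.67)
Mul(Function('c')(-16, -21), Add(Function('I')(-4, -22), A)) = Mul(Mul(2, -16), Add(Mul(-22, -4), Rational(-602, 3))) = Mul(-32, Add(88, Rational(-602, 3))) = Mul(-32, Rational(-338, 3)) = Rational(10816, 3)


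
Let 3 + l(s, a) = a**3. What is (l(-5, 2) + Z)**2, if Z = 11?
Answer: 256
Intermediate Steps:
l(s, a) = -3 + a**3
(l(-5, 2) + Z)**2 = ((-3 + 2**3) + 11)**2 = ((-3 + 8) + 11)**2 = (5 + 11)**2 = 16**2 = 256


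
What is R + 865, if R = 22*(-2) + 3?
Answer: 824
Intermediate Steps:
R = -41 (R = -44 + 3 = -41)
R + 865 = -41 + 865 = 824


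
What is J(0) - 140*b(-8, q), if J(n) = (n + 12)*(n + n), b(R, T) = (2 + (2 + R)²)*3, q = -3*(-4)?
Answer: -15960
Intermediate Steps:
q = 12
b(R, T) = 6 + 3*(2 + R)²
J(n) = 2*n*(12 + n) (J(n) = (12 + n)*(2*n) = 2*n*(12 + n))
J(0) - 140*b(-8, q) = 2*0*(12 + 0) - 140*(6 + 3*(2 - 8)²) = 2*0*12 - 140*(6 + 3*(-6)²) = 0 - 140*(6 + 3*36) = 0 - 140*(6 + 108) = 0 - 140*114 = 0 - 15960 = -15960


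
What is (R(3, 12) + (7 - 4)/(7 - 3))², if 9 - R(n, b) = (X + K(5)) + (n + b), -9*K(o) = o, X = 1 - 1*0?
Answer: 42025/1296 ≈ 32.427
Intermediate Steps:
X = 1 (X = 1 + 0 = 1)
K(o) = -o/9
R(n, b) = 77/9 - b - n (R(n, b) = 9 - ((1 - ⅑*5) + (n + b)) = 9 - ((1 - 5/9) + (b + n)) = 9 - (4/9 + (b + n)) = 9 - (4/9 + b + n) = 9 + (-4/9 - b - n) = 77/9 - b - n)
(R(3, 12) + (7 - 4)/(7 - 3))² = ((77/9 - 1*12 - 1*3) + (7 - 4)/(7 - 3))² = ((77/9 - 12 - 3) + 3/4)² = (-58/9 + (¼)*3)² = (-58/9 + ¾)² = (-205/36)² = 42025/1296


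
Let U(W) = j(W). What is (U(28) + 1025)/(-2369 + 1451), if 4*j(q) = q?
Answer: -172/153 ≈ -1.1242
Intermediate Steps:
j(q) = q/4
U(W) = W/4
(U(28) + 1025)/(-2369 + 1451) = ((¼)*28 + 1025)/(-2369 + 1451) = (7 + 1025)/(-918) = 1032*(-1/918) = -172/153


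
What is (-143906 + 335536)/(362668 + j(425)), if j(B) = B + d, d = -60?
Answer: 191630/363033 ≈ 0.52786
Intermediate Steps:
j(B) = -60 + B (j(B) = B - 60 = -60 + B)
(-143906 + 335536)/(362668 + j(425)) = (-143906 + 335536)/(362668 + (-60 + 425)) = 191630/(362668 + 365) = 191630/363033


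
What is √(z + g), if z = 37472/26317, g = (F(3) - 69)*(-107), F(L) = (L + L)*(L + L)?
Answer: √2446501981283/26317 ≈ 59.434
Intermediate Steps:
F(L) = 4*L² (F(L) = (2*L)*(2*L) = 4*L²)
g = 3531 (g = (4*3² - 69)*(-107) = (4*9 - 69)*(-107) = (36 - 69)*(-107) = -33*(-107) = 3531)
z = 37472/26317 (z = 37472*(1/26317) = 37472/26317 ≈ 1.4239)
√(z + g) = √(37472/26317 + 3531) = √(92962799/26317) = √2446501981283/26317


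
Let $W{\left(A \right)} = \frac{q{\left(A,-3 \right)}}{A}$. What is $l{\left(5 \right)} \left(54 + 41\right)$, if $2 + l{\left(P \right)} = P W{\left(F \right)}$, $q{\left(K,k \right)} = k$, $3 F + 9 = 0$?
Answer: $285$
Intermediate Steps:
$F = -3$ ($F = -3 + \frac{1}{3} \cdot 0 = -3 + 0 = -3$)
$W{\left(A \right)} = - \frac{3}{A}$
$l{\left(P \right)} = -2 + P$ ($l{\left(P \right)} = -2 + P \left(- \frac{3}{-3}\right) = -2 + P \left(\left(-3\right) \left(- \frac{1}{3}\right)\right) = -2 + P 1 = -2 + P$)
$l{\left(5 \right)} \left(54 + 41\right) = \left(-2 + 5\right) \left(54 + 41\right) = 3 \cdot 95 = 285$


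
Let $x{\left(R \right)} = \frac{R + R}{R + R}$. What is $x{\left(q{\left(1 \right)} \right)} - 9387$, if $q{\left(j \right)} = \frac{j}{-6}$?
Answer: $-9386$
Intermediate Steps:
$q{\left(j \right)} = - \frac{j}{6}$ ($q{\left(j \right)} = j \left(- \frac{1}{6}\right) = - \frac{j}{6}$)
$x{\left(R \right)} = 1$ ($x{\left(R \right)} = \frac{2 R}{2 R} = 2 R \frac{1}{2 R} = 1$)
$x{\left(q{\left(1 \right)} \right)} - 9387 = 1 - 9387 = -9386$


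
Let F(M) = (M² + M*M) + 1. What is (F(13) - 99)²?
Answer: 57600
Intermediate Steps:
F(M) = 1 + 2*M² (F(M) = (M² + M²) + 1 = 2*M² + 1 = 1 + 2*M²)
(F(13) - 99)² = ((1 + 2*13²) - 99)² = ((1 + 2*169) - 99)² = ((1 + 338) - 99)² = (339 - 99)² = 240² = 57600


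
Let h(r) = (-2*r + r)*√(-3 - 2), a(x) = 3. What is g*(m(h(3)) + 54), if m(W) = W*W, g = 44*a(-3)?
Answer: 1188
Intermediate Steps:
h(r) = -I*r*√5 (h(r) = (-r)*√(-5) = (-r)*(I*√5) = -I*r*√5)
g = 132 (g = 44*3 = 132)
m(W) = W²
g*(m(h(3)) + 54) = 132*((-1*I*3*√5)² + 54) = 132*((-3*I*√5)² + 54) = 132*(-45 + 54) = 132*9 = 1188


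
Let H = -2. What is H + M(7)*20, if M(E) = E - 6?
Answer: 18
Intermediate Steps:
M(E) = -6 + E
H + M(7)*20 = -2 + (-6 + 7)*20 = -2 + 1*20 = -2 + 20 = 18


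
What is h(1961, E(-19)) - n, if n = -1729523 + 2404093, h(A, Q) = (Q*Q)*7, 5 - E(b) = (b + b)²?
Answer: 13820477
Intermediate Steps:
E(b) = 5 - 4*b² (E(b) = 5 - (b + b)² = 5 - (2*b)² = 5 - 4*b²)
h(A, Q) = 7*Q² (h(A, Q) = Q²*7 = 7*Q²)
n = 674570
h(1961, E(-19)) - n = 7*(5 - 4*(-19)²)² - 1*674570 = 7*(5 - 4*361)² - 674570 = 7*(5 - 1444)² - 674570 = 7*(-1439)² - 674570 = 7*2070721 - 674570 = 14495047 - 674570 = 13820477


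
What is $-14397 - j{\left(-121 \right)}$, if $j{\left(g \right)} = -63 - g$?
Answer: $-14455$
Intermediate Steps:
$-14397 - j{\left(-121 \right)} = -14397 - \left(-63 - -121\right) = -14397 - \left(-63 + 121\right) = -14397 - 58 = -14455$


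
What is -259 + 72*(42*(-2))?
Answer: -6307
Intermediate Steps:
-259 + 72*(42*(-2)) = -259 + 72*(-84) = -259 - 6048 = -6307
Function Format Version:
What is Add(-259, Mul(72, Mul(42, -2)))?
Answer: -6307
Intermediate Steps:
Add(-259, Mul(72, Mul(42, -2))) = Add(-259, Mul(72, -84)) = Add(-259, -6048) = -6307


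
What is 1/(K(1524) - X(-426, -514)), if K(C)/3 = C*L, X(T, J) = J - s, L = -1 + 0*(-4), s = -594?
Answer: -1/4652 ≈ -0.00021496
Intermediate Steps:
L = -1 (L = -1 + 0 = -1)
X(T, J) = 594 + J (X(T, J) = J - 1*(-594) = J + 594 = 594 + J)
K(C) = -3*C (K(C) = 3*(C*(-1)) = 3*(-C) = -3*C)
1/(K(1524) - X(-426, -514)) = 1/(-3*1524 - (594 - 514)) = 1/(-4572 - 1*80) = 1/(-4572 - 80) = 1/(-4652) = -1/4652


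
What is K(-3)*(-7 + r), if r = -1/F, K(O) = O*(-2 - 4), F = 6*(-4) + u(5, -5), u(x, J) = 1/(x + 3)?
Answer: -23922/191 ≈ -125.25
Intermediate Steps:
u(x, J) = 1/(3 + x)
F = -191/8 (F = 6*(-4) + 1/(3 + 5) = -24 + 1/8 = -24 + ⅛ = -191/8 ≈ -23.875)
K(O) = -6*O (K(O) = O*(-6) = -6*O)
r = 8/191 (r = -1/(-191/8) = -1*(-8/191) = 8/191 ≈ 0.041885)
K(-3)*(-7 + r) = (-6*(-3))*(-7 + 8/191) = 18*(-1329/191) = -23922/191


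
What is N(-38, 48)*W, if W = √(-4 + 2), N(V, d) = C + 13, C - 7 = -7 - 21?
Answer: -8*I*√2 ≈ -11.314*I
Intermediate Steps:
C = -21 (C = 7 + (-7 - 21) = 7 - 28 = -21)
N(V, d) = -8 (N(V, d) = -21 + 13 = -8)
W = I*√2 (W = √(-2) = I*√2 ≈ 1.4142*I)
N(-38, 48)*W = -8*I*√2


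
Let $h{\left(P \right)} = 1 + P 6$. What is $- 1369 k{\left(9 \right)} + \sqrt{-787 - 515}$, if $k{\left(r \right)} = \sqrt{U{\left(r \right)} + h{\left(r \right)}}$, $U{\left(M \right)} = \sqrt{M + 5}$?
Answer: $- 1369 \sqrt{55 + \sqrt{14}} + i \sqrt{1302} \approx -10492.0 + 36.083 i$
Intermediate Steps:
$U{\left(M \right)} = \sqrt{5 + M}$
$h{\left(P \right)} = 1 + 6 P$
$k{\left(r \right)} = \sqrt{1 + \sqrt{5 + r} + 6 r}$ ($k{\left(r \right)} = \sqrt{\sqrt{5 + r} + \left(1 + 6 r\right)} = \sqrt{1 + \sqrt{5 + r} + 6 r}$)
$- 1369 k{\left(9 \right)} + \sqrt{-787 - 515} = - 1369 \sqrt{1 + \sqrt{5 + 9} + 6 \cdot 9} + \sqrt{-787 - 515} = - 1369 \sqrt{1 + \sqrt{14} + 54} + \sqrt{-1302} = - 1369 \sqrt{55 + \sqrt{14}} + i \sqrt{1302}$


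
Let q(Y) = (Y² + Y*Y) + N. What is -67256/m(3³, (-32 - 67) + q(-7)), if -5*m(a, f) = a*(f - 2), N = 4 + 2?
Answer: 336280/81 ≈ 4151.6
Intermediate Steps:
N = 6
q(Y) = 6 + 2*Y² (q(Y) = (Y² + Y*Y) + 6 = (Y² + Y²) + 6 = 2*Y² + 6 = 6 + 2*Y²)
m(a, f) = -a*(-2 + f)/5 (m(a, f) = -a*(f - 2)/5 = -a*(-2 + f)/5)
-67256/m(3³, (-32 - 67) + q(-7)) = -67256*5/(27*(2 - ((-32 - 67) + (6 + 2*(-7)²)))) = -67256*5/(27*(2 - (-99 + (6 + 2*49)))) = -67256*5/(27*(2 - (-99 + (6 + 98)))) = -67256*5/(27*(2 - (-99 + 104))) = -67256*5/(27*(2 - 1*5)) = -67256*5/(27*(2 - 5)) = -67256/((⅕)*27*(-3)) = -67256/(-81/5) = -67256*(-5/81) = 336280/81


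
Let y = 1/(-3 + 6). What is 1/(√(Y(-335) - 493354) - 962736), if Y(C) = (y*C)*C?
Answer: -2888208/2780583184925 - 17*I*√14199/2780583184925 ≈ -1.0387e-6 - 7.2852e-10*I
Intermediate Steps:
y = ⅓ (y = 1/3 = ⅓ ≈ 0.33333)
Y(C) = C²/3 (Y(C) = (C/3)*C = C²/3)
1/(√(Y(-335) - 493354) - 962736) = 1/(√((⅓)*(-335)² - 493354) - 962736) = 1/(√((⅓)*112225 - 493354) - 962736) = 1/(√(112225/3 - 493354) - 962736) = 1/(√(-1367837/3) - 962736) = 1/(17*I*√14199/3 - 962736) = 1/(-962736 + 17*I*√14199/3)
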